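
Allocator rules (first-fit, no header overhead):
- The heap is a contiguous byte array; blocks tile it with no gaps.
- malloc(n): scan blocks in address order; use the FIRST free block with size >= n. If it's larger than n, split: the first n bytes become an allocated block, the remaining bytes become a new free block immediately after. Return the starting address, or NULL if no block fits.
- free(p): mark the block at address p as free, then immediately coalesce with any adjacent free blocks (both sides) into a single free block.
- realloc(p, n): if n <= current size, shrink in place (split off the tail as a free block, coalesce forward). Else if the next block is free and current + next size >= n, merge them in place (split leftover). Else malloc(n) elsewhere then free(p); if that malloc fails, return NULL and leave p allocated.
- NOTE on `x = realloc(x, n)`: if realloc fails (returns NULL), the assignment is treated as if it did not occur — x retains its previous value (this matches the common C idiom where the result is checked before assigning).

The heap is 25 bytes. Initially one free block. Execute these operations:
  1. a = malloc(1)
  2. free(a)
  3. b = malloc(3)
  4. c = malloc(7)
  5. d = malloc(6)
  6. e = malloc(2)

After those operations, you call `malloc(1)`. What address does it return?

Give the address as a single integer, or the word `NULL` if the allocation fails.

Op 1: a = malloc(1) -> a = 0; heap: [0-0 ALLOC][1-24 FREE]
Op 2: free(a) -> (freed a); heap: [0-24 FREE]
Op 3: b = malloc(3) -> b = 0; heap: [0-2 ALLOC][3-24 FREE]
Op 4: c = malloc(7) -> c = 3; heap: [0-2 ALLOC][3-9 ALLOC][10-24 FREE]
Op 5: d = malloc(6) -> d = 10; heap: [0-2 ALLOC][3-9 ALLOC][10-15 ALLOC][16-24 FREE]
Op 6: e = malloc(2) -> e = 16; heap: [0-2 ALLOC][3-9 ALLOC][10-15 ALLOC][16-17 ALLOC][18-24 FREE]
malloc(1): first-fit scan over [0-2 ALLOC][3-9 ALLOC][10-15 ALLOC][16-17 ALLOC][18-24 FREE] -> 18

Answer: 18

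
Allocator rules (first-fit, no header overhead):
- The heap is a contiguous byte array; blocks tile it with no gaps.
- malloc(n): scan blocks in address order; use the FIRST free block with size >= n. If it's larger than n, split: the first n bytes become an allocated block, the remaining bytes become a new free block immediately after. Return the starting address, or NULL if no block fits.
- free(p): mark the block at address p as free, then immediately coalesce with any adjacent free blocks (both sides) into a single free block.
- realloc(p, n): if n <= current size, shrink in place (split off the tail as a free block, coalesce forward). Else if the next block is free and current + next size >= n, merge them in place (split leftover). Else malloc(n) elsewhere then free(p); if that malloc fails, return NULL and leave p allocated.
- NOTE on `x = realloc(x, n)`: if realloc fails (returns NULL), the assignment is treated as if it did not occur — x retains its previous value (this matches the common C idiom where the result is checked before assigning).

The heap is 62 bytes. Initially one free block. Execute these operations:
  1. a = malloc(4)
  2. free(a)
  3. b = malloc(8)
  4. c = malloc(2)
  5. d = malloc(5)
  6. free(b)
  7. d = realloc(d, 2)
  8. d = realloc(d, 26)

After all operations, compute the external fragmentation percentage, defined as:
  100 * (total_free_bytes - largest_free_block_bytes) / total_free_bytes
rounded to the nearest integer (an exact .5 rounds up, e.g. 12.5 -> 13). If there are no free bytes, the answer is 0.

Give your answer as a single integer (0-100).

Op 1: a = malloc(4) -> a = 0; heap: [0-3 ALLOC][4-61 FREE]
Op 2: free(a) -> (freed a); heap: [0-61 FREE]
Op 3: b = malloc(8) -> b = 0; heap: [0-7 ALLOC][8-61 FREE]
Op 4: c = malloc(2) -> c = 8; heap: [0-7 ALLOC][8-9 ALLOC][10-61 FREE]
Op 5: d = malloc(5) -> d = 10; heap: [0-7 ALLOC][8-9 ALLOC][10-14 ALLOC][15-61 FREE]
Op 6: free(b) -> (freed b); heap: [0-7 FREE][8-9 ALLOC][10-14 ALLOC][15-61 FREE]
Op 7: d = realloc(d, 2) -> d = 10; heap: [0-7 FREE][8-9 ALLOC][10-11 ALLOC][12-61 FREE]
Op 8: d = realloc(d, 26) -> d = 10; heap: [0-7 FREE][8-9 ALLOC][10-35 ALLOC][36-61 FREE]
Free blocks: [8 26] total_free=34 largest=26 -> 100*(34-26)/34 = 800/34 ≈ 23.529 -> rounds to 24

Answer: 24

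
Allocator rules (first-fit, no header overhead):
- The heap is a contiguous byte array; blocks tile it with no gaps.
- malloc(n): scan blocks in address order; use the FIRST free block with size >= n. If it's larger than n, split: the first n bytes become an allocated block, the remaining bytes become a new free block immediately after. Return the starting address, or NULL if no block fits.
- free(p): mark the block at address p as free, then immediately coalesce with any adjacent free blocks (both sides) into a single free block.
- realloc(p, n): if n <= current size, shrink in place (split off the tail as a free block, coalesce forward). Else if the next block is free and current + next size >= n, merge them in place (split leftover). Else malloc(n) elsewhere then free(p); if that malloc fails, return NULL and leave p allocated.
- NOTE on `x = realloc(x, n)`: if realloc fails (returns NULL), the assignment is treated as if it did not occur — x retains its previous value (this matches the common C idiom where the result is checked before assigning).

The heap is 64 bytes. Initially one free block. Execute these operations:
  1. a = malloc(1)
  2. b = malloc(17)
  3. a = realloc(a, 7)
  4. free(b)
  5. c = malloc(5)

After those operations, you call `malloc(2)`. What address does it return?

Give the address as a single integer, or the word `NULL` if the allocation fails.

Op 1: a = malloc(1) -> a = 0; heap: [0-0 ALLOC][1-63 FREE]
Op 2: b = malloc(17) -> b = 1; heap: [0-0 ALLOC][1-17 ALLOC][18-63 FREE]
Op 3: a = realloc(a, 7) -> a = 18; heap: [0-0 FREE][1-17 ALLOC][18-24 ALLOC][25-63 FREE]
Op 4: free(b) -> (freed b); heap: [0-17 FREE][18-24 ALLOC][25-63 FREE]
Op 5: c = malloc(5) -> c = 0; heap: [0-4 ALLOC][5-17 FREE][18-24 ALLOC][25-63 FREE]
malloc(2): first-fit scan over [0-4 ALLOC][5-17 FREE][18-24 ALLOC][25-63 FREE] -> 5

Answer: 5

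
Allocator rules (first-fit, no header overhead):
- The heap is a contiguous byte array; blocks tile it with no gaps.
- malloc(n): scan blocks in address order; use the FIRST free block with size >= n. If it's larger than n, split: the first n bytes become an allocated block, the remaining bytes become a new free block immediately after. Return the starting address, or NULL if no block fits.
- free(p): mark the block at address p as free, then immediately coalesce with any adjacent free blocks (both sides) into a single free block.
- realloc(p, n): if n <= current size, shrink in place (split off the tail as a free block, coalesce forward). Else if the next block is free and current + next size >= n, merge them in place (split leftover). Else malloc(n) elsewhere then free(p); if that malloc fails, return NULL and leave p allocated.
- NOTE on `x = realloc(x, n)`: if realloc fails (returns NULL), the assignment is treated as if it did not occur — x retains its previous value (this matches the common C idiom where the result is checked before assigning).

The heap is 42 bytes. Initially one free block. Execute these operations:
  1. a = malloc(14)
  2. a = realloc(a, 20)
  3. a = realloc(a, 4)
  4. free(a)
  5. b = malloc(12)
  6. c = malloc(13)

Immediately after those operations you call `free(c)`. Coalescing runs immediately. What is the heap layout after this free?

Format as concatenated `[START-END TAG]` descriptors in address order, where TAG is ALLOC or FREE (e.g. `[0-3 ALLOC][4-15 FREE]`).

Op 1: a = malloc(14) -> a = 0; heap: [0-13 ALLOC][14-41 FREE]
Op 2: a = realloc(a, 20) -> a = 0; heap: [0-19 ALLOC][20-41 FREE]
Op 3: a = realloc(a, 4) -> a = 0; heap: [0-3 ALLOC][4-41 FREE]
Op 4: free(a) -> (freed a); heap: [0-41 FREE]
Op 5: b = malloc(12) -> b = 0; heap: [0-11 ALLOC][12-41 FREE]
Op 6: c = malloc(13) -> c = 12; heap: [0-11 ALLOC][12-24 ALLOC][25-41 FREE]
free(c): c = 12 -> block [12-24 ALLOC]; mark free, coalesce with adjacent free neighbors -> [0-11 ALLOC][12-41 FREE]

Answer: [0-11 ALLOC][12-41 FREE]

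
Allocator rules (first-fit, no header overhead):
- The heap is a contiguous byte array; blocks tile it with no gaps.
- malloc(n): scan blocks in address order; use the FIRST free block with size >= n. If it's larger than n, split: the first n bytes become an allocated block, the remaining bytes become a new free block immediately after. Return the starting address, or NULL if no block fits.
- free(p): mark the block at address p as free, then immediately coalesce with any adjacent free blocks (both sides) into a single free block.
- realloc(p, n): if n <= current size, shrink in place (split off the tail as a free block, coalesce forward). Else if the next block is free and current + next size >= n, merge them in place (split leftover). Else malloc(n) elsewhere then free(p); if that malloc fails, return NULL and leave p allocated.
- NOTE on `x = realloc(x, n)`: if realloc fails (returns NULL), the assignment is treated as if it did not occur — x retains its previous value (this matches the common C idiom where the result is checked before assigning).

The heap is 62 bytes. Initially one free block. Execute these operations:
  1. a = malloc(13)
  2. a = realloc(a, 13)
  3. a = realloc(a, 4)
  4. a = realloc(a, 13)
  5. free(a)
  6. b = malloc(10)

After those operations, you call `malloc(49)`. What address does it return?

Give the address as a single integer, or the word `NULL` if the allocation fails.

Answer: 10

Derivation:
Op 1: a = malloc(13) -> a = 0; heap: [0-12 ALLOC][13-61 FREE]
Op 2: a = realloc(a, 13) -> a = 0; heap: [0-12 ALLOC][13-61 FREE]
Op 3: a = realloc(a, 4) -> a = 0; heap: [0-3 ALLOC][4-61 FREE]
Op 4: a = realloc(a, 13) -> a = 0; heap: [0-12 ALLOC][13-61 FREE]
Op 5: free(a) -> (freed a); heap: [0-61 FREE]
Op 6: b = malloc(10) -> b = 0; heap: [0-9 ALLOC][10-61 FREE]
malloc(49): first-fit scan over [0-9 ALLOC][10-61 FREE] -> 10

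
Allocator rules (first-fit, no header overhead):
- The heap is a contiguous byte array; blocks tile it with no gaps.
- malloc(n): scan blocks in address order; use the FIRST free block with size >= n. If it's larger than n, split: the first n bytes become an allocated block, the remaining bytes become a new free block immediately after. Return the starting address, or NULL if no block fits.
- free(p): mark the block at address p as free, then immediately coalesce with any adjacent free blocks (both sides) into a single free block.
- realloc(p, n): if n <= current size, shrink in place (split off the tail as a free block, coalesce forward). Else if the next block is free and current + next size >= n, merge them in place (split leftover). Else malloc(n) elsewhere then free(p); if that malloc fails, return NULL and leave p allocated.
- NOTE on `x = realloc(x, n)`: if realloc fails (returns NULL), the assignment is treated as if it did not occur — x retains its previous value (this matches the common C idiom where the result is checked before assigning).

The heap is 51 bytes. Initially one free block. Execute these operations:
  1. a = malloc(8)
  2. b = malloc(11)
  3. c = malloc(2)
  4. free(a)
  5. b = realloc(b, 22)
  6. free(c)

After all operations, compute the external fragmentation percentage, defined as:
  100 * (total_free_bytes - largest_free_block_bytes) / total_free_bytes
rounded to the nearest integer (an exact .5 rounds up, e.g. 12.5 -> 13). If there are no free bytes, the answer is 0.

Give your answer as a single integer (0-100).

Op 1: a = malloc(8) -> a = 0; heap: [0-7 ALLOC][8-50 FREE]
Op 2: b = malloc(11) -> b = 8; heap: [0-7 ALLOC][8-18 ALLOC][19-50 FREE]
Op 3: c = malloc(2) -> c = 19; heap: [0-7 ALLOC][8-18 ALLOC][19-20 ALLOC][21-50 FREE]
Op 4: free(a) -> (freed a); heap: [0-7 FREE][8-18 ALLOC][19-20 ALLOC][21-50 FREE]
Op 5: b = realloc(b, 22) -> b = 21; heap: [0-18 FREE][19-20 ALLOC][21-42 ALLOC][43-50 FREE]
Op 6: free(c) -> (freed c); heap: [0-20 FREE][21-42 ALLOC][43-50 FREE]
Free blocks: [21 8] total_free=29 largest=21 -> 100*(29-21)/29 = 800/29 ≈ 27.586 -> rounds to 28

Answer: 28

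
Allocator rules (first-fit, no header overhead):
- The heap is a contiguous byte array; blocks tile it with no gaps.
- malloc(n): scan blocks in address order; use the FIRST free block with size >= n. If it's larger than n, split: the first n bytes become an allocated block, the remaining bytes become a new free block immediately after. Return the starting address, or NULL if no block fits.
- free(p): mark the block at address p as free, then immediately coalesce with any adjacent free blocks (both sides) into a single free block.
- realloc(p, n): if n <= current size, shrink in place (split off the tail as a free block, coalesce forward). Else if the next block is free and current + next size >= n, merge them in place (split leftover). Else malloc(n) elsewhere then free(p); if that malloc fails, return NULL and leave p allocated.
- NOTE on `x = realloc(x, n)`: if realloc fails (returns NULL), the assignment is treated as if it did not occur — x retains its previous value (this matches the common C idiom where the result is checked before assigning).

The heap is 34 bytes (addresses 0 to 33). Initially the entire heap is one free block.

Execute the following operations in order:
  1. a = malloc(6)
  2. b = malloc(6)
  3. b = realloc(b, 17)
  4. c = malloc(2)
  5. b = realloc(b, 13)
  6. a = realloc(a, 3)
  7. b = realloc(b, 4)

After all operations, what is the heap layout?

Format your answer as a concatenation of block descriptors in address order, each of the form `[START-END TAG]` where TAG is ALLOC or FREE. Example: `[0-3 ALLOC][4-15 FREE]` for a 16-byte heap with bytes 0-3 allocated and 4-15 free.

Op 1: a = malloc(6) -> a = 0; heap: [0-5 ALLOC][6-33 FREE]
Op 2: b = malloc(6) -> b = 6; heap: [0-5 ALLOC][6-11 ALLOC][12-33 FREE]
Op 3: b = realloc(b, 17) -> b = 6; heap: [0-5 ALLOC][6-22 ALLOC][23-33 FREE]
Op 4: c = malloc(2) -> c = 23; heap: [0-5 ALLOC][6-22 ALLOC][23-24 ALLOC][25-33 FREE]
Op 5: b = realloc(b, 13) -> b = 6; heap: [0-5 ALLOC][6-18 ALLOC][19-22 FREE][23-24 ALLOC][25-33 FREE]
Op 6: a = realloc(a, 3) -> a = 0; heap: [0-2 ALLOC][3-5 FREE][6-18 ALLOC][19-22 FREE][23-24 ALLOC][25-33 FREE]
Op 7: b = realloc(b, 4) -> b = 6; heap: [0-2 ALLOC][3-5 FREE][6-9 ALLOC][10-22 FREE][23-24 ALLOC][25-33 FREE]

Answer: [0-2 ALLOC][3-5 FREE][6-9 ALLOC][10-22 FREE][23-24 ALLOC][25-33 FREE]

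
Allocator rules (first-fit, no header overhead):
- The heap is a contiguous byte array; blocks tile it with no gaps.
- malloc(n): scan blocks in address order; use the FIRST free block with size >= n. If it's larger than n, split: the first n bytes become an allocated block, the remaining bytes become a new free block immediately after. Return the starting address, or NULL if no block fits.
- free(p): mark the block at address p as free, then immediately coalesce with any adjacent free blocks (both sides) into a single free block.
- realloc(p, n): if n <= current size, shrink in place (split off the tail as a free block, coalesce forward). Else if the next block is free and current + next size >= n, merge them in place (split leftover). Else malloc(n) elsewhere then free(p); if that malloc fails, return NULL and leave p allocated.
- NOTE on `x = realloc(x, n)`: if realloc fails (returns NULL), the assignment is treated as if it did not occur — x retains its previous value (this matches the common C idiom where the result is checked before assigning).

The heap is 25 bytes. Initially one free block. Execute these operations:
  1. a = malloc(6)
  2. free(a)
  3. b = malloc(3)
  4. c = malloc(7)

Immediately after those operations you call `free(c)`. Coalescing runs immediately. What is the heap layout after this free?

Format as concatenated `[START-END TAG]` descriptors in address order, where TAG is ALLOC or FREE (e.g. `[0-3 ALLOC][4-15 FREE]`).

Op 1: a = malloc(6) -> a = 0; heap: [0-5 ALLOC][6-24 FREE]
Op 2: free(a) -> (freed a); heap: [0-24 FREE]
Op 3: b = malloc(3) -> b = 0; heap: [0-2 ALLOC][3-24 FREE]
Op 4: c = malloc(7) -> c = 3; heap: [0-2 ALLOC][3-9 ALLOC][10-24 FREE]
free(c): c = 3 -> block [3-9 ALLOC]; mark free, coalesce with adjacent free neighbors -> [0-2 ALLOC][3-24 FREE]

Answer: [0-2 ALLOC][3-24 FREE]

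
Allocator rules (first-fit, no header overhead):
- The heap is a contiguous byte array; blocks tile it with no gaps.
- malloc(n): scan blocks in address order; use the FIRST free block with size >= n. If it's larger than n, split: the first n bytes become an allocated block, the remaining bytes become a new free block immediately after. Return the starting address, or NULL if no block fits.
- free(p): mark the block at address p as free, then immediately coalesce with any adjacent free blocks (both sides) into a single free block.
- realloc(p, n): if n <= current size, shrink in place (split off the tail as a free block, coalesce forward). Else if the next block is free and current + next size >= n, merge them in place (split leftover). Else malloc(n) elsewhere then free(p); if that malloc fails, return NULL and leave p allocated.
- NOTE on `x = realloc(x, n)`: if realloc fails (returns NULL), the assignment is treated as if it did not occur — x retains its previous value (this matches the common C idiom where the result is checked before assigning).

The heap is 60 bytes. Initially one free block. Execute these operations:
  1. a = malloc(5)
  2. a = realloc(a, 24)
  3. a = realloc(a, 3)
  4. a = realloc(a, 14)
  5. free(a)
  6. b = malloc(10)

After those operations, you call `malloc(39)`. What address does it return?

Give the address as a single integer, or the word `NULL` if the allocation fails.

Answer: 10

Derivation:
Op 1: a = malloc(5) -> a = 0; heap: [0-4 ALLOC][5-59 FREE]
Op 2: a = realloc(a, 24) -> a = 0; heap: [0-23 ALLOC][24-59 FREE]
Op 3: a = realloc(a, 3) -> a = 0; heap: [0-2 ALLOC][3-59 FREE]
Op 4: a = realloc(a, 14) -> a = 0; heap: [0-13 ALLOC][14-59 FREE]
Op 5: free(a) -> (freed a); heap: [0-59 FREE]
Op 6: b = malloc(10) -> b = 0; heap: [0-9 ALLOC][10-59 FREE]
malloc(39): first-fit scan over [0-9 ALLOC][10-59 FREE] -> 10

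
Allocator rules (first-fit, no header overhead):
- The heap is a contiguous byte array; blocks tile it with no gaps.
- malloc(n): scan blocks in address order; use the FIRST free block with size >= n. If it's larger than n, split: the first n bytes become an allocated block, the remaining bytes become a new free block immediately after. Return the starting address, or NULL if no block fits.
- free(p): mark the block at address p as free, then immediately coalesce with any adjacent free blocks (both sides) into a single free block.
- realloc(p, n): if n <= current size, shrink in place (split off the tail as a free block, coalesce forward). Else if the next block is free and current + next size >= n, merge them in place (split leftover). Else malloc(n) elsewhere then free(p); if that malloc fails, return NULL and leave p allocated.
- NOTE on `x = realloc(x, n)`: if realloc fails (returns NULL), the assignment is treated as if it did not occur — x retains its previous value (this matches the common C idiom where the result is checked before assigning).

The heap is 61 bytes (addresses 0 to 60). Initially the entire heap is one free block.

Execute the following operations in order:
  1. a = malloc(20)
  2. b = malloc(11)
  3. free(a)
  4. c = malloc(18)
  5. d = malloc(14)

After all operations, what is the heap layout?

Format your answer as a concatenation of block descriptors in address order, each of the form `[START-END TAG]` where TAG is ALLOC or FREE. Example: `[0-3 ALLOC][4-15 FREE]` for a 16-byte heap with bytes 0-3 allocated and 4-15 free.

Answer: [0-17 ALLOC][18-19 FREE][20-30 ALLOC][31-44 ALLOC][45-60 FREE]

Derivation:
Op 1: a = malloc(20) -> a = 0; heap: [0-19 ALLOC][20-60 FREE]
Op 2: b = malloc(11) -> b = 20; heap: [0-19 ALLOC][20-30 ALLOC][31-60 FREE]
Op 3: free(a) -> (freed a); heap: [0-19 FREE][20-30 ALLOC][31-60 FREE]
Op 4: c = malloc(18) -> c = 0; heap: [0-17 ALLOC][18-19 FREE][20-30 ALLOC][31-60 FREE]
Op 5: d = malloc(14) -> d = 31; heap: [0-17 ALLOC][18-19 FREE][20-30 ALLOC][31-44 ALLOC][45-60 FREE]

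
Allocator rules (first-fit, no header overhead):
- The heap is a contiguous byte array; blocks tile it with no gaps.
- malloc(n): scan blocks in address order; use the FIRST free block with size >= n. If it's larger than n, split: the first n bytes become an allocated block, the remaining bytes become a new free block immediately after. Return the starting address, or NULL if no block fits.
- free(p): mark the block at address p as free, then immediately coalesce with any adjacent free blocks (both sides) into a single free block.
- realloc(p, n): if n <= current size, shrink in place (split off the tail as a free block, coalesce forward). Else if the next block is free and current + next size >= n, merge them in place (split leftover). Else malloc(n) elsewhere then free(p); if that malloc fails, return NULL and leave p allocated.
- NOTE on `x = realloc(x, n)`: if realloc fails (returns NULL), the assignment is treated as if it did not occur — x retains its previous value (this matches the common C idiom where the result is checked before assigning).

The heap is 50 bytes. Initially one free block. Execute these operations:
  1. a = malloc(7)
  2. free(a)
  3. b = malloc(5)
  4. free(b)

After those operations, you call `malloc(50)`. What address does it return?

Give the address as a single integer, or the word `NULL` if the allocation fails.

Answer: 0

Derivation:
Op 1: a = malloc(7) -> a = 0; heap: [0-6 ALLOC][7-49 FREE]
Op 2: free(a) -> (freed a); heap: [0-49 FREE]
Op 3: b = malloc(5) -> b = 0; heap: [0-4 ALLOC][5-49 FREE]
Op 4: free(b) -> (freed b); heap: [0-49 FREE]
malloc(50): first-fit scan over [0-49 FREE] -> 0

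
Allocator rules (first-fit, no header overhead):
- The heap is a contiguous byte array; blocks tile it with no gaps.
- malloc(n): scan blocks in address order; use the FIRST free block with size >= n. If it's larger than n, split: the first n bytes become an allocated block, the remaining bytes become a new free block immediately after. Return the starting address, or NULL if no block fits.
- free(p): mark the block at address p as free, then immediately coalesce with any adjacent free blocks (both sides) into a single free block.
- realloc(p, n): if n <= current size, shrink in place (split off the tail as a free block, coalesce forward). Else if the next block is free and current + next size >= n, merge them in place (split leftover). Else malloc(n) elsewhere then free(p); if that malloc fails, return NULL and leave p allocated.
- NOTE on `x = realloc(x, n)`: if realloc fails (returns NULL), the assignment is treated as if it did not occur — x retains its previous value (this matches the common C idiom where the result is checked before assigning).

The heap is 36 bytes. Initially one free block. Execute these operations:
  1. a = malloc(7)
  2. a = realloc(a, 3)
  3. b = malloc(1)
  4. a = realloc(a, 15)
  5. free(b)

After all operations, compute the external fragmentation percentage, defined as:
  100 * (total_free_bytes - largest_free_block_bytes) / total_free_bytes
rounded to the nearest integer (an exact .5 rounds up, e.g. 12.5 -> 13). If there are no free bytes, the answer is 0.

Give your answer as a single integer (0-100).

Op 1: a = malloc(7) -> a = 0; heap: [0-6 ALLOC][7-35 FREE]
Op 2: a = realloc(a, 3) -> a = 0; heap: [0-2 ALLOC][3-35 FREE]
Op 3: b = malloc(1) -> b = 3; heap: [0-2 ALLOC][3-3 ALLOC][4-35 FREE]
Op 4: a = realloc(a, 15) -> a = 4; heap: [0-2 FREE][3-3 ALLOC][4-18 ALLOC][19-35 FREE]
Op 5: free(b) -> (freed b); heap: [0-3 FREE][4-18 ALLOC][19-35 FREE]
Free blocks: [4 17] total_free=21 largest=17 -> 100*(21-17)/21 = 400/21 ≈ 19.048 -> rounds to 19

Answer: 19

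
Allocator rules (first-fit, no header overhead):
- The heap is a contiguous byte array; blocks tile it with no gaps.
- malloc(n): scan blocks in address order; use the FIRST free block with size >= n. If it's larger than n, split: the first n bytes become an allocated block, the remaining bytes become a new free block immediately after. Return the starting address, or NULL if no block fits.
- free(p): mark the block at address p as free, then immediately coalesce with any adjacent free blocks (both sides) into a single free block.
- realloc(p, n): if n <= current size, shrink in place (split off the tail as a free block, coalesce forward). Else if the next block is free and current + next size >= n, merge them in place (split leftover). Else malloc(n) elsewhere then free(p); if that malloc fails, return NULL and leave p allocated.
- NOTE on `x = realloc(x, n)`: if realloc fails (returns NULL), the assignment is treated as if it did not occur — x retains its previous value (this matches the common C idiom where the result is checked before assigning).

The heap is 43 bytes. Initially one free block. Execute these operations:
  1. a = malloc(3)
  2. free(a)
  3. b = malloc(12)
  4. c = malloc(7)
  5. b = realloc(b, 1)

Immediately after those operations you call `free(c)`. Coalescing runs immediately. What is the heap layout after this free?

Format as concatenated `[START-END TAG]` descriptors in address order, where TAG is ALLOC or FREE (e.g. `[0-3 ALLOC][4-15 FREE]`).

Answer: [0-0 ALLOC][1-42 FREE]

Derivation:
Op 1: a = malloc(3) -> a = 0; heap: [0-2 ALLOC][3-42 FREE]
Op 2: free(a) -> (freed a); heap: [0-42 FREE]
Op 3: b = malloc(12) -> b = 0; heap: [0-11 ALLOC][12-42 FREE]
Op 4: c = malloc(7) -> c = 12; heap: [0-11 ALLOC][12-18 ALLOC][19-42 FREE]
Op 5: b = realloc(b, 1) -> b = 0; heap: [0-0 ALLOC][1-11 FREE][12-18 ALLOC][19-42 FREE]
free(c): c = 12 -> block [12-18 ALLOC]; mark free, coalesce with adjacent free neighbors -> [0-0 ALLOC][1-42 FREE]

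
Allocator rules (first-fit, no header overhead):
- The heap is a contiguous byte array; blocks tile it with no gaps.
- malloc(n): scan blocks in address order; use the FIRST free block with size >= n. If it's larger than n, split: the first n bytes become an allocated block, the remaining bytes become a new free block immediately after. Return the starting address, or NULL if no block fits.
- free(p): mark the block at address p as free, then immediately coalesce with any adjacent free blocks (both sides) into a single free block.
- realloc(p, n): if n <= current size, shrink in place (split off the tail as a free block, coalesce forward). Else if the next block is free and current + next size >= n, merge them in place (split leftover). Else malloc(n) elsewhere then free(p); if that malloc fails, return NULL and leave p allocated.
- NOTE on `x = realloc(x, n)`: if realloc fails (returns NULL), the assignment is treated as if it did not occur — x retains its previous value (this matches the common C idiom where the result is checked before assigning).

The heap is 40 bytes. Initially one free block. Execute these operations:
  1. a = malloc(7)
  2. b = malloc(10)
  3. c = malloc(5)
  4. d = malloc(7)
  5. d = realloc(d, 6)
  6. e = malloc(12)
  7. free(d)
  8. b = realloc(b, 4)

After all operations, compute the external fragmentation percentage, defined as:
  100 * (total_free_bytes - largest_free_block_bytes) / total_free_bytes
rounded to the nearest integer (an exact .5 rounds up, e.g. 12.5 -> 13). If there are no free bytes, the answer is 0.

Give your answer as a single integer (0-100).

Answer: 50

Derivation:
Op 1: a = malloc(7) -> a = 0; heap: [0-6 ALLOC][7-39 FREE]
Op 2: b = malloc(10) -> b = 7; heap: [0-6 ALLOC][7-16 ALLOC][17-39 FREE]
Op 3: c = malloc(5) -> c = 17; heap: [0-6 ALLOC][7-16 ALLOC][17-21 ALLOC][22-39 FREE]
Op 4: d = malloc(7) -> d = 22; heap: [0-6 ALLOC][7-16 ALLOC][17-21 ALLOC][22-28 ALLOC][29-39 FREE]
Op 5: d = realloc(d, 6) -> d = 22; heap: [0-6 ALLOC][7-16 ALLOC][17-21 ALLOC][22-27 ALLOC][28-39 FREE]
Op 6: e = malloc(12) -> e = 28; heap: [0-6 ALLOC][7-16 ALLOC][17-21 ALLOC][22-27 ALLOC][28-39 ALLOC]
Op 7: free(d) -> (freed d); heap: [0-6 ALLOC][7-16 ALLOC][17-21 ALLOC][22-27 FREE][28-39 ALLOC]
Op 8: b = realloc(b, 4) -> b = 7; heap: [0-6 ALLOC][7-10 ALLOC][11-16 FREE][17-21 ALLOC][22-27 FREE][28-39 ALLOC]
Free blocks: [6 6] total_free=12 largest=6 -> 100*(12-6)/12 = 600/12 = 50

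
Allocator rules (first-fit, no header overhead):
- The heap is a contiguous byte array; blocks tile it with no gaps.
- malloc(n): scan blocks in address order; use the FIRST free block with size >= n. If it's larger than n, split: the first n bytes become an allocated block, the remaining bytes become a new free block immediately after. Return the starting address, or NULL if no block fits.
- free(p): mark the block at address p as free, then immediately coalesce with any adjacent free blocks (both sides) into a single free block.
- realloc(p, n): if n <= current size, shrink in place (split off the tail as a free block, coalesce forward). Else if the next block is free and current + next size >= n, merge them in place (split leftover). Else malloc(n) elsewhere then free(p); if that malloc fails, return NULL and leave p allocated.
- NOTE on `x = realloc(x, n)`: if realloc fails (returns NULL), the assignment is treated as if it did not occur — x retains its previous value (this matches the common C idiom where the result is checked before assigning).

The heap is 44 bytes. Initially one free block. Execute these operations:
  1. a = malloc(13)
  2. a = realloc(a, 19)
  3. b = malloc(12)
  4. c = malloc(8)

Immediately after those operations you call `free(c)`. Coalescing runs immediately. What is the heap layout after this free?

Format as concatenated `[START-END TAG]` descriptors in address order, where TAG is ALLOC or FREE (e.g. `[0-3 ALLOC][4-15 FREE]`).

Answer: [0-18 ALLOC][19-30 ALLOC][31-43 FREE]

Derivation:
Op 1: a = malloc(13) -> a = 0; heap: [0-12 ALLOC][13-43 FREE]
Op 2: a = realloc(a, 19) -> a = 0; heap: [0-18 ALLOC][19-43 FREE]
Op 3: b = malloc(12) -> b = 19; heap: [0-18 ALLOC][19-30 ALLOC][31-43 FREE]
Op 4: c = malloc(8) -> c = 31; heap: [0-18 ALLOC][19-30 ALLOC][31-38 ALLOC][39-43 FREE]
free(c): c = 31 -> block [31-38 ALLOC]; mark free, coalesce with adjacent free neighbors -> [0-18 ALLOC][19-30 ALLOC][31-43 FREE]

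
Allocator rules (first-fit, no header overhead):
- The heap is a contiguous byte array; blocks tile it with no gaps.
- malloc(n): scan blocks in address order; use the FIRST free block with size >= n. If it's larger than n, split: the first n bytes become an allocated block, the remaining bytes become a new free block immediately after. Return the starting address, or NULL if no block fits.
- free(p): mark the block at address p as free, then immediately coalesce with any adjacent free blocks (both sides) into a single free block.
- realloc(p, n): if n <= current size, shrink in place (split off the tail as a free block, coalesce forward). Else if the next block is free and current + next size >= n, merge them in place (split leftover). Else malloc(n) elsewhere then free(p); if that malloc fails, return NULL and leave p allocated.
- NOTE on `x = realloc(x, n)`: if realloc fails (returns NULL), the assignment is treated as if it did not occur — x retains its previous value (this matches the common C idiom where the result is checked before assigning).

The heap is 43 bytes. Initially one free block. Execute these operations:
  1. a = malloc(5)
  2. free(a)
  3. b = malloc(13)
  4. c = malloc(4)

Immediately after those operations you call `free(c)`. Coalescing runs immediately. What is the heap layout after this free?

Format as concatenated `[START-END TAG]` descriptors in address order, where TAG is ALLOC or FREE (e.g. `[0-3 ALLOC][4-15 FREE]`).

Op 1: a = malloc(5) -> a = 0; heap: [0-4 ALLOC][5-42 FREE]
Op 2: free(a) -> (freed a); heap: [0-42 FREE]
Op 3: b = malloc(13) -> b = 0; heap: [0-12 ALLOC][13-42 FREE]
Op 4: c = malloc(4) -> c = 13; heap: [0-12 ALLOC][13-16 ALLOC][17-42 FREE]
free(c): c = 13 -> block [13-16 ALLOC]; mark free, coalesce with adjacent free neighbors -> [0-12 ALLOC][13-42 FREE]

Answer: [0-12 ALLOC][13-42 FREE]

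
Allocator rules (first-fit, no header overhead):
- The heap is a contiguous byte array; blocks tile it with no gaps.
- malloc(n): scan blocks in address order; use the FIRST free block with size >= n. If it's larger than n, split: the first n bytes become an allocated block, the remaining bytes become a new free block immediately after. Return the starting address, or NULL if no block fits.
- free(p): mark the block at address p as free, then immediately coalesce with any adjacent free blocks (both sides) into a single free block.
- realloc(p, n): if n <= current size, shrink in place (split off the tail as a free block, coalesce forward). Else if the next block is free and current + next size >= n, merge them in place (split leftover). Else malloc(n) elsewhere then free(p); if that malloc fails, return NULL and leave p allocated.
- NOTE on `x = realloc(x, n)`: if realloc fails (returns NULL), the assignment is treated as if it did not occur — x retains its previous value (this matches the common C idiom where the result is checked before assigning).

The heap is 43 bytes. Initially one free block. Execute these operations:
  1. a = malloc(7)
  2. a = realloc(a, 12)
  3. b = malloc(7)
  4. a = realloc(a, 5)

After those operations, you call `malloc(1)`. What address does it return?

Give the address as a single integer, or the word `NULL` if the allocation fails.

Op 1: a = malloc(7) -> a = 0; heap: [0-6 ALLOC][7-42 FREE]
Op 2: a = realloc(a, 12) -> a = 0; heap: [0-11 ALLOC][12-42 FREE]
Op 3: b = malloc(7) -> b = 12; heap: [0-11 ALLOC][12-18 ALLOC][19-42 FREE]
Op 4: a = realloc(a, 5) -> a = 0; heap: [0-4 ALLOC][5-11 FREE][12-18 ALLOC][19-42 FREE]
malloc(1): first-fit scan over [0-4 ALLOC][5-11 FREE][12-18 ALLOC][19-42 FREE] -> 5

Answer: 5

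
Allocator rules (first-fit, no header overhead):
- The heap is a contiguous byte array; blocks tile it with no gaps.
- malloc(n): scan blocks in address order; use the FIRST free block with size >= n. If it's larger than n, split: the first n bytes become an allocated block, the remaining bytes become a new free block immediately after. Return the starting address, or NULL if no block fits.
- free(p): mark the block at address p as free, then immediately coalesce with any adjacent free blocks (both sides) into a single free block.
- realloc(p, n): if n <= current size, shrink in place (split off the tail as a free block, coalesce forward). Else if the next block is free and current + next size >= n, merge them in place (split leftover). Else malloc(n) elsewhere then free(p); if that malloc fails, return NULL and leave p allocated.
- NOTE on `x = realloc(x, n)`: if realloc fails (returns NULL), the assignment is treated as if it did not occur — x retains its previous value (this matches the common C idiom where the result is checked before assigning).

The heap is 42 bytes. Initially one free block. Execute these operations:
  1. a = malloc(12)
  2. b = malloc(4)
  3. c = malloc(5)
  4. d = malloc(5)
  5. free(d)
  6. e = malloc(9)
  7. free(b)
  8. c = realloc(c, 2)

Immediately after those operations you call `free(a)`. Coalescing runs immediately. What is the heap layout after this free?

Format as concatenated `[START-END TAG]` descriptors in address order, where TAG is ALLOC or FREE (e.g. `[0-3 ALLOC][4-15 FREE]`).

Op 1: a = malloc(12) -> a = 0; heap: [0-11 ALLOC][12-41 FREE]
Op 2: b = malloc(4) -> b = 12; heap: [0-11 ALLOC][12-15 ALLOC][16-41 FREE]
Op 3: c = malloc(5) -> c = 16; heap: [0-11 ALLOC][12-15 ALLOC][16-20 ALLOC][21-41 FREE]
Op 4: d = malloc(5) -> d = 21; heap: [0-11 ALLOC][12-15 ALLOC][16-20 ALLOC][21-25 ALLOC][26-41 FREE]
Op 5: free(d) -> (freed d); heap: [0-11 ALLOC][12-15 ALLOC][16-20 ALLOC][21-41 FREE]
Op 6: e = malloc(9) -> e = 21; heap: [0-11 ALLOC][12-15 ALLOC][16-20 ALLOC][21-29 ALLOC][30-41 FREE]
Op 7: free(b) -> (freed b); heap: [0-11 ALLOC][12-15 FREE][16-20 ALLOC][21-29 ALLOC][30-41 FREE]
Op 8: c = realloc(c, 2) -> c = 16; heap: [0-11 ALLOC][12-15 FREE][16-17 ALLOC][18-20 FREE][21-29 ALLOC][30-41 FREE]
free(a): a = 0 -> block [0-11 ALLOC]; mark free, coalesce with adjacent free neighbors -> [0-15 FREE][16-17 ALLOC][18-20 FREE][21-29 ALLOC][30-41 FREE]

Answer: [0-15 FREE][16-17 ALLOC][18-20 FREE][21-29 ALLOC][30-41 FREE]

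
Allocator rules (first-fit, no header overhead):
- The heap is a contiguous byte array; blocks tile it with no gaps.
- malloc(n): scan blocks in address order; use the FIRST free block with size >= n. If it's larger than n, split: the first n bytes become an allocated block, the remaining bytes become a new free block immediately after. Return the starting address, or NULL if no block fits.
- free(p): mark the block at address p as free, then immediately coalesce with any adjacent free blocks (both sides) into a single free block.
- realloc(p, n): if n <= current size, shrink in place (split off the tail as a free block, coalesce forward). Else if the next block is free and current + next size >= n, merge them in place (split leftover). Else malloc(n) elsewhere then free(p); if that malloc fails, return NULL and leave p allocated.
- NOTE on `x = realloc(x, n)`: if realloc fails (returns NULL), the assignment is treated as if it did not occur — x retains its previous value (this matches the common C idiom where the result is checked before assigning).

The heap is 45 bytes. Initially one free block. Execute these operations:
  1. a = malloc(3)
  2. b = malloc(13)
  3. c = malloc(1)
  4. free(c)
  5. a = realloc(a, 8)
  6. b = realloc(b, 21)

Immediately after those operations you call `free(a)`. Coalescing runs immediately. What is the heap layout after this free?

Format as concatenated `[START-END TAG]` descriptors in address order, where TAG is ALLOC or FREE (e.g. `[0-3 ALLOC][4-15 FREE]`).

Answer: [0-23 FREE][24-44 ALLOC]

Derivation:
Op 1: a = malloc(3) -> a = 0; heap: [0-2 ALLOC][3-44 FREE]
Op 2: b = malloc(13) -> b = 3; heap: [0-2 ALLOC][3-15 ALLOC][16-44 FREE]
Op 3: c = malloc(1) -> c = 16; heap: [0-2 ALLOC][3-15 ALLOC][16-16 ALLOC][17-44 FREE]
Op 4: free(c) -> (freed c); heap: [0-2 ALLOC][3-15 ALLOC][16-44 FREE]
Op 5: a = realloc(a, 8) -> a = 16; heap: [0-2 FREE][3-15 ALLOC][16-23 ALLOC][24-44 FREE]
Op 6: b = realloc(b, 21) -> b = 24; heap: [0-15 FREE][16-23 ALLOC][24-44 ALLOC]
free(a): a = 16 -> block [16-23 ALLOC]; mark free, coalesce with adjacent free neighbors -> [0-23 FREE][24-44 ALLOC]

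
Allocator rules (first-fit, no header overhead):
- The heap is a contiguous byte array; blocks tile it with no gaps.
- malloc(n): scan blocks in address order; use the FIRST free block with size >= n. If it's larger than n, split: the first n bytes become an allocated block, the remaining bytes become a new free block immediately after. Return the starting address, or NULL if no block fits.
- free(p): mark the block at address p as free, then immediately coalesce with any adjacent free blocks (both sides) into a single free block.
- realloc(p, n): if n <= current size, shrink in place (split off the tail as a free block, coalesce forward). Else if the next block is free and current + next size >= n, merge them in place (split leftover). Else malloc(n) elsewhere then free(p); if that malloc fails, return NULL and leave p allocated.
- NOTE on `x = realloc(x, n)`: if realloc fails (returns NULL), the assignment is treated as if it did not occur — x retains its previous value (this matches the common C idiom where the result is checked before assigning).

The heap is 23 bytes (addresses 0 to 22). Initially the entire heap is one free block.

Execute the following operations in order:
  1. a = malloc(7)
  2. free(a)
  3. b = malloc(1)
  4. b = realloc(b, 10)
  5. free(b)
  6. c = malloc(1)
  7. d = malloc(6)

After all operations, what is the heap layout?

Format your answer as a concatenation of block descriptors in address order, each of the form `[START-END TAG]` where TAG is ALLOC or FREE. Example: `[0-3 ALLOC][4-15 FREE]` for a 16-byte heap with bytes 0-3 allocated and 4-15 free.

Op 1: a = malloc(7) -> a = 0; heap: [0-6 ALLOC][7-22 FREE]
Op 2: free(a) -> (freed a); heap: [0-22 FREE]
Op 3: b = malloc(1) -> b = 0; heap: [0-0 ALLOC][1-22 FREE]
Op 4: b = realloc(b, 10) -> b = 0; heap: [0-9 ALLOC][10-22 FREE]
Op 5: free(b) -> (freed b); heap: [0-22 FREE]
Op 6: c = malloc(1) -> c = 0; heap: [0-0 ALLOC][1-22 FREE]
Op 7: d = malloc(6) -> d = 1; heap: [0-0 ALLOC][1-6 ALLOC][7-22 FREE]

Answer: [0-0 ALLOC][1-6 ALLOC][7-22 FREE]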